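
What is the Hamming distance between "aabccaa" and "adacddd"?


Comparing "aabccaa" and "adacddd" position by position:
  Position 0: 'a' vs 'a' => same
  Position 1: 'a' vs 'd' => differ
  Position 2: 'b' vs 'a' => differ
  Position 3: 'c' vs 'c' => same
  Position 4: 'c' vs 'd' => differ
  Position 5: 'a' vs 'd' => differ
  Position 6: 'a' vs 'd' => differ
Total differences (Hamming distance): 5

5


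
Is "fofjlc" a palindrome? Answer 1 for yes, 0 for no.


Input: fofjlc
Reversed: cljfof
  Compare pos 0 ('f') with pos 5 ('c'): MISMATCH
  Compare pos 1 ('o') with pos 4 ('l'): MISMATCH
  Compare pos 2 ('f') with pos 3 ('j'): MISMATCH
Result: not a palindrome

0


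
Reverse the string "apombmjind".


Input: apombmjind
Reading characters right to left:
  Position 9: 'd'
  Position 8: 'n'
  Position 7: 'i'
  Position 6: 'j'
  Position 5: 'm'
  Position 4: 'b'
  Position 3: 'm'
  Position 2: 'o'
  Position 1: 'p'
  Position 0: 'a'
Reversed: dnijmbmopa

dnijmbmopa


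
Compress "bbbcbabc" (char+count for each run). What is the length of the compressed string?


Input: bbbcbabc
Runs:
  'b' x 3 => "b3"
  'c' x 1 => "c1"
  'b' x 1 => "b1"
  'a' x 1 => "a1"
  'b' x 1 => "b1"
  'c' x 1 => "c1"
Compressed: "b3c1b1a1b1c1"
Compressed length: 12

12


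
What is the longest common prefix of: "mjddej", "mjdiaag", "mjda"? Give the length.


Words: mjddej, mjdiaag, mjda
  Position 0: all 'm' => match
  Position 1: all 'j' => match
  Position 2: all 'd' => match
  Position 3: ('d', 'i', 'a') => mismatch, stop
LCP = "mjd" (length 3)

3


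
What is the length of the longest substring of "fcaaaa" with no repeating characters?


Input: "fcaaaa"
Sliding window (track last position of each char):
  Position 0 ('f'): window [0,0] length 1 -- new best
  Position 1 ('c'): window [0,1] length 2 -- new best
  Position 2 ('a'): window [0,2] length 3 -- new best
  Position 3 ('a'): repeat (last at 2), move window start to 3
  Position 3 ('a'): window [3,3] length 1
  Position 4 ('a'): repeat (last at 3), move window start to 4
  Position 4 ('a'): window [4,4] length 1
  Position 5 ('a'): repeat (last at 4), move window start to 5
  Position 5 ('a'): window [5,5] length 1
Longest substring with no repeats: "fca" with length 3

3


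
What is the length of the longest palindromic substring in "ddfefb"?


Input: "ddfefb"
Checking substrings for palindromes:
  [2:5] "fef" (len 3) => palindrome
  [0:2] "dd" (len 2) => palindrome
Longest palindromic substring: "fef" with length 3

3


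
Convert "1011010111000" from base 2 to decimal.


Input: "1011010111000" in base 2
Positional expansion:
  Digit '1' (value 1) x 2^12 = 4096
  Digit '0' (value 0) x 2^11 = 0
  Digit '1' (value 1) x 2^10 = 1024
  Digit '1' (value 1) x 2^9 = 512
  Digit '0' (value 0) x 2^8 = 0
  Digit '1' (value 1) x 2^7 = 128
  Digit '0' (value 0) x 2^6 = 0
  Digit '1' (value 1) x 2^5 = 32
  Digit '1' (value 1) x 2^4 = 16
  Digit '1' (value 1) x 2^3 = 8
  Digit '0' (value 0) x 2^2 = 0
  Digit '0' (value 0) x 2^1 = 0
  Digit '0' (value 0) x 2^0 = 0
Sum = 5816

5816


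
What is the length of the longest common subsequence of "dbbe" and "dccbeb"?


LCS of "dbbe" and "dccbeb"
DP table:
           d    c    c    b    e    b
      0    0    0    0    0    0    0
  d   0    1    1    1    1    1    1
  b   0    1    1    1    2    2    2
  b   0    1    1    1    2    2    3
  e   0    1    1    1    2    3    3
LCS length = dp[4][6] = 3

3


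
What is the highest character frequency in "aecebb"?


Input: aecebb
Character counts:
  'a': 1
  'b': 2
  'c': 1
  'e': 2
Maximum frequency: 2

2


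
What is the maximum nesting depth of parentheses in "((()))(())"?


Input: "((()))(())"
Tracking depth:
  Position 0 '(': depth becomes 1
  Position 1 '(': depth becomes 2
  Position 2 '(': depth becomes 3
  Position 3 ')': depth becomes 2
  Position 4 ')': depth becomes 1
  Position 5 ')': depth becomes 0
  Position 6 '(': depth becomes 1
  Position 7 '(': depth becomes 2
  Position 8 ')': depth becomes 1
  Position 9 ')': depth becomes 0
Maximum depth reached: 3

3


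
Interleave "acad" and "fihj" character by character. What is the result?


Interleaving "acad" and "fihj":
  Position 0: 'a' from first, 'f' from second => "af"
  Position 1: 'c' from first, 'i' from second => "ci"
  Position 2: 'a' from first, 'h' from second => "ah"
  Position 3: 'd' from first, 'j' from second => "dj"
Result: afciahdj

afciahdj


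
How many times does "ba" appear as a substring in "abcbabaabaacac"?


Searching for "ba" in "abcbabaabaacac"
Scanning each position:
  Position 0: "ab" => no
  Position 1: "bc" => no
  Position 2: "cb" => no
  Position 3: "ba" => MATCH
  Position 4: "ab" => no
  Position 5: "ba" => MATCH
  Position 6: "aa" => no
  Position 7: "ab" => no
  Position 8: "ba" => MATCH
  Position 9: "aa" => no
  Position 10: "ac" => no
  Position 11: "ca" => no
  Position 12: "ac" => no
Total occurrences: 3

3


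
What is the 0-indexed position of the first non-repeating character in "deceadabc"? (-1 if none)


Input: deceadabc
Character frequencies:
  'a': 2
  'b': 1
  'c': 2
  'd': 2
  'e': 2
Scanning left to right for freq == 1:
  Position 0 ('d'): freq=2, skip
  Position 1 ('e'): freq=2, skip
  Position 2 ('c'): freq=2, skip
  Position 3 ('e'): freq=2, skip
  Position 4 ('a'): freq=2, skip
  Position 5 ('d'): freq=2, skip
  Position 6 ('a'): freq=2, skip
  Position 7 ('b'): unique! => answer = 7

7


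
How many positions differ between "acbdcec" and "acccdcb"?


Comparing "acbdcec" and "acccdcb" position by position:
  Position 0: 'a' vs 'a' => same
  Position 1: 'c' vs 'c' => same
  Position 2: 'b' vs 'c' => DIFFER
  Position 3: 'd' vs 'c' => DIFFER
  Position 4: 'c' vs 'd' => DIFFER
  Position 5: 'e' vs 'c' => DIFFER
  Position 6: 'c' vs 'b' => DIFFER
Positions that differ: 5

5


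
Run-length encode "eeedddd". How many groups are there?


Input: eeedddd
Scanning for consecutive runs:
  Group 1: 'e' x 3 (positions 0-2)
  Group 2: 'd' x 4 (positions 3-6)
Total groups: 2

2


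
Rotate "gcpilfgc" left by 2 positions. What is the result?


Input: "gcpilfgc", rotate left by 2
First 2 characters: "gc"
Remaining characters: "pilfgc"
Concatenate remaining + first: "pilfgc" + "gc" = "pilfgcgc"

pilfgcgc


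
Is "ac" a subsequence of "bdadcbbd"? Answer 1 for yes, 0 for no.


Check if "ac" is a subsequence of "bdadcbbd"
Greedy scan:
  Position 0 ('b'): no match needed
  Position 1 ('d'): no match needed
  Position 2 ('a'): matches sub[0] = 'a'
  Position 3 ('d'): no match needed
  Position 4 ('c'): matches sub[1] = 'c'
  Position 5 ('b'): no match needed
  Position 6 ('b'): no match needed
  Position 7 ('d'): no match needed
All 2 characters matched => is a subsequence

1


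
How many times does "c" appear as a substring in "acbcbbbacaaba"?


Searching for "c" in "acbcbbbacaaba"
Scanning each position:
  Position 0: "a" => no
  Position 1: "c" => MATCH
  Position 2: "b" => no
  Position 3: "c" => MATCH
  Position 4: "b" => no
  Position 5: "b" => no
  Position 6: "b" => no
  Position 7: "a" => no
  Position 8: "c" => MATCH
  Position 9: "a" => no
  Position 10: "a" => no
  Position 11: "b" => no
  Position 12: "a" => no
Total occurrences: 3

3


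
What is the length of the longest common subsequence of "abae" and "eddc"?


LCS of "abae" and "eddc"
DP table:
           e    d    d    c
      0    0    0    0    0
  a   0    0    0    0    0
  b   0    0    0    0    0
  a   0    0    0    0    0
  e   0    1    1    1    1
LCS length = dp[4][4] = 1

1


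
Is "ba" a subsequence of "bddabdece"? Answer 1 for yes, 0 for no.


Check if "ba" is a subsequence of "bddabdece"
Greedy scan:
  Position 0 ('b'): matches sub[0] = 'b'
  Position 1 ('d'): no match needed
  Position 2 ('d'): no match needed
  Position 3 ('a'): matches sub[1] = 'a'
  Position 4 ('b'): no match needed
  Position 5 ('d'): no match needed
  Position 6 ('e'): no match needed
  Position 7 ('c'): no match needed
  Position 8 ('e'): no match needed
All 2 characters matched => is a subsequence

1


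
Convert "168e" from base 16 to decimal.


Input: "168e" in base 16
Positional expansion:
  Digit '1' (value 1) x 16^3 = 4096
  Digit '6' (value 6) x 16^2 = 1536
  Digit '8' (value 8) x 16^1 = 128
  Digit 'e' (value 14) x 16^0 = 14
Sum = 5774

5774


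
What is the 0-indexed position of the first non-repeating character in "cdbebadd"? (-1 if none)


Input: cdbebadd
Character frequencies:
  'a': 1
  'b': 2
  'c': 1
  'd': 3
  'e': 1
Scanning left to right for freq == 1:
  Position 0 ('c'): unique! => answer = 0

0


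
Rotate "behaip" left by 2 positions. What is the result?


Input: "behaip", rotate left by 2
First 2 characters: "be"
Remaining characters: "haip"
Concatenate remaining + first: "haip" + "be" = "haipbe"

haipbe


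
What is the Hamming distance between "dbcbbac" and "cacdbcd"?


Comparing "dbcbbac" and "cacdbcd" position by position:
  Position 0: 'd' vs 'c' => differ
  Position 1: 'b' vs 'a' => differ
  Position 2: 'c' vs 'c' => same
  Position 3: 'b' vs 'd' => differ
  Position 4: 'b' vs 'b' => same
  Position 5: 'a' vs 'c' => differ
  Position 6: 'c' vs 'd' => differ
Total differences (Hamming distance): 5

5


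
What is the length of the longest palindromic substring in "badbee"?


Input: "badbee"
Checking substrings for palindromes:
  [4:6] "ee" (len 2) => palindrome
Longest palindromic substring: "ee" with length 2

2


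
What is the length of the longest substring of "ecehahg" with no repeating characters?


Input: "ecehahg"
Sliding window (track last position of each char):
  Position 0 ('e'): window [0,0] length 1 -- new best
  Position 1 ('c'): window [0,1] length 2 -- new best
  Position 2 ('e'): repeat (last at 0), move window start to 1
  Position 2 ('e'): window [1,2] length 2
  Position 3 ('h'): window [1,3] length 3 -- new best
  Position 4 ('a'): window [1,4] length 4 -- new best
  Position 5 ('h'): repeat (last at 3), move window start to 4
  Position 5 ('h'): window [4,5] length 2
  Position 6 ('g'): window [4,6] length 3
Longest substring with no repeats: "ceha" with length 4

4


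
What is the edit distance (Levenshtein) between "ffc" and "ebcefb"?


Computing edit distance: "ffc" -> "ebcefb"
DP table:
           e    b    c    e    f    b
      0    1    2    3    4    5    6
  f   1    1    2    3    4    4    5
  f   2    2    2    3    4    4    5
  c   3    3    3    2    3    4    5
Edit distance = dp[3][6] = 5

5


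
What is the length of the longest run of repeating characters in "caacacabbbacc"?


Input: "caacacabbbacc"
Scanning for longest run:
  Position 1 ('a'): new char, reset run to 1
  Position 2 ('a'): continues run of 'a', length=2
  Position 3 ('c'): new char, reset run to 1
  Position 4 ('a'): new char, reset run to 1
  Position 5 ('c'): new char, reset run to 1
  Position 6 ('a'): new char, reset run to 1
  Position 7 ('b'): new char, reset run to 1
  Position 8 ('b'): continues run of 'b', length=2
  Position 9 ('b'): continues run of 'b', length=3
  Position 10 ('a'): new char, reset run to 1
  Position 11 ('c'): new char, reset run to 1
  Position 12 ('c'): continues run of 'c', length=2
Longest run: 'b' with length 3

3


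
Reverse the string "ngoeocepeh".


Input: ngoeocepeh
Reading characters right to left:
  Position 9: 'h'
  Position 8: 'e'
  Position 7: 'p'
  Position 6: 'e'
  Position 5: 'c'
  Position 4: 'o'
  Position 3: 'e'
  Position 2: 'o'
  Position 1: 'g'
  Position 0: 'n'
Reversed: hepecoeogn

hepecoeogn


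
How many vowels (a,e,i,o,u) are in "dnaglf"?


Input: dnaglf
Checking each character:
  'd' at position 0: consonant
  'n' at position 1: consonant
  'a' at position 2: vowel (running total: 1)
  'g' at position 3: consonant
  'l' at position 4: consonant
  'f' at position 5: consonant
Total vowels: 1

1


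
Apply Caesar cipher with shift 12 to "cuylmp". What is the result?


Caesar cipher: shift "cuylmp" by 12
  'c' (pos 2) + 12 = pos 14 = 'o'
  'u' (pos 20) + 12 = pos 6 = 'g'
  'y' (pos 24) + 12 = pos 10 = 'k'
  'l' (pos 11) + 12 = pos 23 = 'x'
  'm' (pos 12) + 12 = pos 24 = 'y'
  'p' (pos 15) + 12 = pos 1 = 'b'
Result: ogkxyb

ogkxyb


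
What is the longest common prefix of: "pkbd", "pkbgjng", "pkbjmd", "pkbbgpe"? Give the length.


Words: pkbd, pkbgjng, pkbjmd, pkbbgpe
  Position 0: all 'p' => match
  Position 1: all 'k' => match
  Position 2: all 'b' => match
  Position 3: ('d', 'g', 'j', 'b') => mismatch, stop
LCP = "pkb" (length 3)

3


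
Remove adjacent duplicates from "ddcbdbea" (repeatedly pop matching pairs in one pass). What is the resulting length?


Input: ddcbdbea
Stack-based adjacent duplicate removal:
  Read 'd': push. Stack: d
  Read 'd': matches stack top 'd' => pop. Stack: (empty)
  Read 'c': push. Stack: c
  Read 'b': push. Stack: cb
  Read 'd': push. Stack: cbd
  Read 'b': push. Stack: cbdb
  Read 'e': push. Stack: cbdbe
  Read 'a': push. Stack: cbdbea
Final stack: "cbdbea" (length 6)

6


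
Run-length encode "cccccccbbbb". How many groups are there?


Input: cccccccbbbb
Scanning for consecutive runs:
  Group 1: 'c' x 7 (positions 0-6)
  Group 2: 'b' x 4 (positions 7-10)
Total groups: 2

2


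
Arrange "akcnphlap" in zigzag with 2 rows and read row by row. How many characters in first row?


Zigzag "akcnphlap" into 2 rows:
Placing characters:
  'a' => row 0
  'k' => row 1
  'c' => row 0
  'n' => row 1
  'p' => row 0
  'h' => row 1
  'l' => row 0
  'a' => row 1
  'p' => row 0
Rows:
  Row 0: "acplp"
  Row 1: "knha"
First row length: 5

5


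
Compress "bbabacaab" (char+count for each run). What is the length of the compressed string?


Input: bbabacaab
Runs:
  'b' x 2 => "b2"
  'a' x 1 => "a1"
  'b' x 1 => "b1"
  'a' x 1 => "a1"
  'c' x 1 => "c1"
  'a' x 2 => "a2"
  'b' x 1 => "b1"
Compressed: "b2a1b1a1c1a2b1"
Compressed length: 14

14


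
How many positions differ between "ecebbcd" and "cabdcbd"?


Comparing "ecebbcd" and "cabdcbd" position by position:
  Position 0: 'e' vs 'c' => DIFFER
  Position 1: 'c' vs 'a' => DIFFER
  Position 2: 'e' vs 'b' => DIFFER
  Position 3: 'b' vs 'd' => DIFFER
  Position 4: 'b' vs 'c' => DIFFER
  Position 5: 'c' vs 'b' => DIFFER
  Position 6: 'd' vs 'd' => same
Positions that differ: 6

6


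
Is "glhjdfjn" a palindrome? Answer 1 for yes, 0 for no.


Input: glhjdfjn
Reversed: njfdjhlg
  Compare pos 0 ('g') with pos 7 ('n'): MISMATCH
  Compare pos 1 ('l') with pos 6 ('j'): MISMATCH
  Compare pos 2 ('h') with pos 5 ('f'): MISMATCH
  Compare pos 3 ('j') with pos 4 ('d'): MISMATCH
Result: not a palindrome

0


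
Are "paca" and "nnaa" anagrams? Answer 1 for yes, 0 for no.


Strings: "paca", "nnaa"
Sorted first:  aacp
Sorted second: aann
Differ at position 2: 'c' vs 'n' => not anagrams

0


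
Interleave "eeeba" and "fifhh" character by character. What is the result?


Interleaving "eeeba" and "fifhh":
  Position 0: 'e' from first, 'f' from second => "ef"
  Position 1: 'e' from first, 'i' from second => "ei"
  Position 2: 'e' from first, 'f' from second => "ef"
  Position 3: 'b' from first, 'h' from second => "bh"
  Position 4: 'a' from first, 'h' from second => "ah"
Result: efeiefbhah

efeiefbhah


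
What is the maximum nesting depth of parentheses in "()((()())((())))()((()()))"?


Input: "()((()())((())))()((()()))"
Tracking depth:
  Position 0 '(': depth becomes 1
  Position 1 ')': depth becomes 0
  Position 2 '(': depth becomes 1
  Position 3 '(': depth becomes 2
  Position 4 '(': depth becomes 3
  Position 5 ')': depth becomes 2
  Position 6 '(': depth becomes 3
  Position 7 ')': depth becomes 2
  Position 8 ')': depth becomes 1
  Position 9 '(': depth becomes 2
  Position 10 '(': depth becomes 3
  Position 11 '(': depth becomes 4
  Position 12 ')': depth becomes 3
  Position 13 ')': depth becomes 2
  Position 14 ')': depth becomes 1
  Position 15 ')': depth becomes 0
  Position 16 '(': depth becomes 1
  Position 17 ')': depth becomes 0
  Position 18 '(': depth becomes 1
  Position 19 '(': depth becomes 2
  Position 20 '(': depth becomes 3
  Position 21 ')': depth becomes 2
  Position 22 '(': depth becomes 3
  Position 23 ')': depth becomes 2
  Position 24 ')': depth becomes 1
  Position 25 ')': depth becomes 0
Maximum depth reached: 4

4


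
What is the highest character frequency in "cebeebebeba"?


Input: cebeebebeba
Character counts:
  'a': 1
  'b': 4
  'c': 1
  'e': 5
Maximum frequency: 5

5


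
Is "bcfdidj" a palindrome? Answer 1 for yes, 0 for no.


Input: bcfdidj
Reversed: jdidfcb
  Compare pos 0 ('b') with pos 6 ('j'): MISMATCH
  Compare pos 1 ('c') with pos 5 ('d'): MISMATCH
  Compare pos 2 ('f') with pos 4 ('i'): MISMATCH
Result: not a palindrome

0


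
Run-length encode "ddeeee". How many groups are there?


Input: ddeeee
Scanning for consecutive runs:
  Group 1: 'd' x 2 (positions 0-1)
  Group 2: 'e' x 4 (positions 2-5)
Total groups: 2

2


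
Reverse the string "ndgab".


Input: ndgab
Reading characters right to left:
  Position 4: 'b'
  Position 3: 'a'
  Position 2: 'g'
  Position 1: 'd'
  Position 0: 'n'
Reversed: bagdn

bagdn


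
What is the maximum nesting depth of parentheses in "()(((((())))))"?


Input: "()(((((())))))"
Tracking depth:
  Position 0 '(': depth becomes 1
  Position 1 ')': depth becomes 0
  Position 2 '(': depth becomes 1
  Position 3 '(': depth becomes 2
  Position 4 '(': depth becomes 3
  Position 5 '(': depth becomes 4
  Position 6 '(': depth becomes 5
  Position 7 '(': depth becomes 6
  Position 8 ')': depth becomes 5
  Position 9 ')': depth becomes 4
  Position 10 ')': depth becomes 3
  Position 11 ')': depth becomes 2
  Position 12 ')': depth becomes 1
  Position 13 ')': depth becomes 0
Maximum depth reached: 6

6


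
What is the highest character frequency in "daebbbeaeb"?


Input: daebbbeaeb
Character counts:
  'a': 2
  'b': 4
  'd': 1
  'e': 3
Maximum frequency: 4

4


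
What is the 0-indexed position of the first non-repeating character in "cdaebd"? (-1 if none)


Input: cdaebd
Character frequencies:
  'a': 1
  'b': 1
  'c': 1
  'd': 2
  'e': 1
Scanning left to right for freq == 1:
  Position 0 ('c'): unique! => answer = 0

0


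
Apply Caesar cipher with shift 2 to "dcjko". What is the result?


Caesar cipher: shift "dcjko" by 2
  'd' (pos 3) + 2 = pos 5 = 'f'
  'c' (pos 2) + 2 = pos 4 = 'e'
  'j' (pos 9) + 2 = pos 11 = 'l'
  'k' (pos 10) + 2 = pos 12 = 'm'
  'o' (pos 14) + 2 = pos 16 = 'q'
Result: felmq

felmq


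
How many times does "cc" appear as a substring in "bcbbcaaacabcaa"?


Searching for "cc" in "bcbbcaaacabcaa"
Scanning each position:
  Position 0: "bc" => no
  Position 1: "cb" => no
  Position 2: "bb" => no
  Position 3: "bc" => no
  Position 4: "ca" => no
  Position 5: "aa" => no
  Position 6: "aa" => no
  Position 7: "ac" => no
  Position 8: "ca" => no
  Position 9: "ab" => no
  Position 10: "bc" => no
  Position 11: "ca" => no
  Position 12: "aa" => no
Total occurrences: 0

0


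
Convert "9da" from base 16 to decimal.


Input: "9da" in base 16
Positional expansion:
  Digit '9' (value 9) x 16^2 = 2304
  Digit 'd' (value 13) x 16^1 = 208
  Digit 'a' (value 10) x 16^0 = 10
Sum = 2522

2522


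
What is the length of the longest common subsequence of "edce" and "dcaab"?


LCS of "edce" and "dcaab"
DP table:
           d    c    a    a    b
      0    0    0    0    0    0
  e   0    0    0    0    0    0
  d   0    1    1    1    1    1
  c   0    1    2    2    2    2
  e   0    1    2    2    2    2
LCS length = dp[4][5] = 2

2


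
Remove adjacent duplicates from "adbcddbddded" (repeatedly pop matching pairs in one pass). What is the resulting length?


Input: adbcddbddded
Stack-based adjacent duplicate removal:
  Read 'a': push. Stack: a
  Read 'd': push. Stack: ad
  Read 'b': push. Stack: adb
  Read 'c': push. Stack: adbc
  Read 'd': push. Stack: adbcd
  Read 'd': matches stack top 'd' => pop. Stack: adbc
  Read 'b': push. Stack: adbcb
  Read 'd': push. Stack: adbcbd
  Read 'd': matches stack top 'd' => pop. Stack: adbcb
  Read 'd': push. Stack: adbcbd
  Read 'e': push. Stack: adbcbde
  Read 'd': push. Stack: adbcbded
Final stack: "adbcbded" (length 8)

8


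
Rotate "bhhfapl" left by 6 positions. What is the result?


Input: "bhhfapl", rotate left by 6
First 6 characters: "bhhfap"
Remaining characters: "l"
Concatenate remaining + first: "l" + "bhhfap" = "lbhhfap"

lbhhfap


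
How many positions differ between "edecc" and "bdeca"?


Comparing "edecc" and "bdeca" position by position:
  Position 0: 'e' vs 'b' => DIFFER
  Position 1: 'd' vs 'd' => same
  Position 2: 'e' vs 'e' => same
  Position 3: 'c' vs 'c' => same
  Position 4: 'c' vs 'a' => DIFFER
Positions that differ: 2

2


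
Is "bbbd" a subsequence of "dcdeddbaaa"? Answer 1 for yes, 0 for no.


Check if "bbbd" is a subsequence of "dcdeddbaaa"
Greedy scan:
  Position 0 ('d'): no match needed
  Position 1 ('c'): no match needed
  Position 2 ('d'): no match needed
  Position 3 ('e'): no match needed
  Position 4 ('d'): no match needed
  Position 5 ('d'): no match needed
  Position 6 ('b'): matches sub[0] = 'b'
  Position 7 ('a'): no match needed
  Position 8 ('a'): no match needed
  Position 9 ('a'): no match needed
Only matched 1/4 characters => not a subsequence

0


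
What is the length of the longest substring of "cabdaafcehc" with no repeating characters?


Input: "cabdaafcehc"
Sliding window (track last position of each char):
  Position 0 ('c'): window [0,0] length 1 -- new best
  Position 1 ('a'): window [0,1] length 2 -- new best
  Position 2 ('b'): window [0,2] length 3 -- new best
  Position 3 ('d'): window [0,3] length 4 -- new best
  Position 4 ('a'): repeat (last at 1), move window start to 2
  Position 4 ('a'): window [2,4] length 3
  Position 5 ('a'): repeat (last at 4), move window start to 5
  Position 5 ('a'): window [5,5] length 1
  Position 6 ('f'): window [5,6] length 2
  Position 7 ('c'): window [5,7] length 3
  Position 8 ('e'): window [5,8] length 4
  Position 9 ('h'): window [5,9] length 5 -- new best
  Position 10 ('c'): repeat (last at 7), move window start to 8
  Position 10 ('c'): window [8,10] length 3
Longest substring with no repeats: "afceh" with length 5

5


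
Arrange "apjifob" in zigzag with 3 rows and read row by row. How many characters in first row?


Zigzag "apjifob" into 3 rows:
Placing characters:
  'a' => row 0
  'p' => row 1
  'j' => row 2
  'i' => row 1
  'f' => row 0
  'o' => row 1
  'b' => row 2
Rows:
  Row 0: "af"
  Row 1: "pio"
  Row 2: "jb"
First row length: 2

2


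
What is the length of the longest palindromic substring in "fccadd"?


Input: "fccadd"
Checking substrings for palindromes:
  [1:3] "cc" (len 2) => palindrome
  [4:6] "dd" (len 2) => palindrome
Longest palindromic substring: "cc" with length 2

2


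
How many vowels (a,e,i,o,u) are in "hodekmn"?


Input: hodekmn
Checking each character:
  'h' at position 0: consonant
  'o' at position 1: vowel (running total: 1)
  'd' at position 2: consonant
  'e' at position 3: vowel (running total: 2)
  'k' at position 4: consonant
  'm' at position 5: consonant
  'n' at position 6: consonant
Total vowels: 2

2


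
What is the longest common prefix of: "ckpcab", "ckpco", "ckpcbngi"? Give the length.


Words: ckpcab, ckpco, ckpcbngi
  Position 0: all 'c' => match
  Position 1: all 'k' => match
  Position 2: all 'p' => match
  Position 3: all 'c' => match
  Position 4: ('a', 'o', 'b') => mismatch, stop
LCP = "ckpc" (length 4)

4


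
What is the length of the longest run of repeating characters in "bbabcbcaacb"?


Input: "bbabcbcaacb"
Scanning for longest run:
  Position 1 ('b'): continues run of 'b', length=2
  Position 2 ('a'): new char, reset run to 1
  Position 3 ('b'): new char, reset run to 1
  Position 4 ('c'): new char, reset run to 1
  Position 5 ('b'): new char, reset run to 1
  Position 6 ('c'): new char, reset run to 1
  Position 7 ('a'): new char, reset run to 1
  Position 8 ('a'): continues run of 'a', length=2
  Position 9 ('c'): new char, reset run to 1
  Position 10 ('b'): new char, reset run to 1
Longest run: 'b' with length 2

2


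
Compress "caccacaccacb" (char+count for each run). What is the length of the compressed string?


Input: caccacaccacb
Runs:
  'c' x 1 => "c1"
  'a' x 1 => "a1"
  'c' x 2 => "c2"
  'a' x 1 => "a1"
  'c' x 1 => "c1"
  'a' x 1 => "a1"
  'c' x 2 => "c2"
  'a' x 1 => "a1"
  'c' x 1 => "c1"
  'b' x 1 => "b1"
Compressed: "c1a1c2a1c1a1c2a1c1b1"
Compressed length: 20

20


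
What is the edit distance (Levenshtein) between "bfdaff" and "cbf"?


Computing edit distance: "bfdaff" -> "cbf"
DP table:
           c    b    f
      0    1    2    3
  b   1    1    1    2
  f   2    2    2    1
  d   3    3    3    2
  a   4    4    4    3
  f   5    5    5    4
  f   6    6    6    5
Edit distance = dp[6][3] = 5

5


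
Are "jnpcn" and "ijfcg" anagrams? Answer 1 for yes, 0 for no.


Strings: "jnpcn", "ijfcg"
Sorted first:  cjnnp
Sorted second: cfgij
Differ at position 1: 'j' vs 'f' => not anagrams

0


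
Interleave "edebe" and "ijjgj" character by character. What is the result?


Interleaving "edebe" and "ijjgj":
  Position 0: 'e' from first, 'i' from second => "ei"
  Position 1: 'd' from first, 'j' from second => "dj"
  Position 2: 'e' from first, 'j' from second => "ej"
  Position 3: 'b' from first, 'g' from second => "bg"
  Position 4: 'e' from first, 'j' from second => "ej"
Result: eidjejbgej

eidjejbgej


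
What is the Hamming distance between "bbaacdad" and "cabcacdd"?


Comparing "bbaacdad" and "cabcacdd" position by position:
  Position 0: 'b' vs 'c' => differ
  Position 1: 'b' vs 'a' => differ
  Position 2: 'a' vs 'b' => differ
  Position 3: 'a' vs 'c' => differ
  Position 4: 'c' vs 'a' => differ
  Position 5: 'd' vs 'c' => differ
  Position 6: 'a' vs 'd' => differ
  Position 7: 'd' vs 'd' => same
Total differences (Hamming distance): 7

7


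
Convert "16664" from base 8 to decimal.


Input: "16664" in base 8
Positional expansion:
  Digit '1' (value 1) x 8^4 = 4096
  Digit '6' (value 6) x 8^3 = 3072
  Digit '6' (value 6) x 8^2 = 384
  Digit '6' (value 6) x 8^1 = 48
  Digit '4' (value 4) x 8^0 = 4
Sum = 7604

7604


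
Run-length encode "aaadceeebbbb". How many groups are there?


Input: aaadceeebbbb
Scanning for consecutive runs:
  Group 1: 'a' x 3 (positions 0-2)
  Group 2: 'd' x 1 (positions 3-3)
  Group 3: 'c' x 1 (positions 4-4)
  Group 4: 'e' x 3 (positions 5-7)
  Group 5: 'b' x 4 (positions 8-11)
Total groups: 5

5


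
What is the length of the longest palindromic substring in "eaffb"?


Input: "eaffb"
Checking substrings for palindromes:
  [2:4] "ff" (len 2) => palindrome
Longest palindromic substring: "ff" with length 2

2


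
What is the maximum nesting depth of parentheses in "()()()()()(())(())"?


Input: "()()()()()(())(())"
Tracking depth:
  Position 0 '(': depth becomes 1
  Position 1 ')': depth becomes 0
  Position 2 '(': depth becomes 1
  Position 3 ')': depth becomes 0
  Position 4 '(': depth becomes 1
  Position 5 ')': depth becomes 0
  Position 6 '(': depth becomes 1
  Position 7 ')': depth becomes 0
  Position 8 '(': depth becomes 1
  Position 9 ')': depth becomes 0
  Position 10 '(': depth becomes 1
  Position 11 '(': depth becomes 2
  Position 12 ')': depth becomes 1
  Position 13 ')': depth becomes 0
  Position 14 '(': depth becomes 1
  Position 15 '(': depth becomes 2
  Position 16 ')': depth becomes 1
  Position 17 ')': depth becomes 0
Maximum depth reached: 2

2


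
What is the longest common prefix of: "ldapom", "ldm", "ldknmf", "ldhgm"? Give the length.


Words: ldapom, ldm, ldknmf, ldhgm
  Position 0: all 'l' => match
  Position 1: all 'd' => match
  Position 2: ('a', 'm', 'k', 'h') => mismatch, stop
LCP = "ld" (length 2)

2


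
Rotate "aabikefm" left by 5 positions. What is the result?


Input: "aabikefm", rotate left by 5
First 5 characters: "aabik"
Remaining characters: "efm"
Concatenate remaining + first: "efm" + "aabik" = "efmaabik"

efmaabik


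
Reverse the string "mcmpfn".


Input: mcmpfn
Reading characters right to left:
  Position 5: 'n'
  Position 4: 'f'
  Position 3: 'p'
  Position 2: 'm'
  Position 1: 'c'
  Position 0: 'm'
Reversed: nfpmcm

nfpmcm


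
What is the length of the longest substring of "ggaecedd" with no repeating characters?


Input: "ggaecedd"
Sliding window (track last position of each char):
  Position 0 ('g'): window [0,0] length 1 -- new best
  Position 1 ('g'): repeat (last at 0), move window start to 1
  Position 1 ('g'): window [1,1] length 1
  Position 2 ('a'): window [1,2] length 2 -- new best
  Position 3 ('e'): window [1,3] length 3 -- new best
  Position 4 ('c'): window [1,4] length 4 -- new best
  Position 5 ('e'): repeat (last at 3), move window start to 4
  Position 5 ('e'): window [4,5] length 2
  Position 6 ('d'): window [4,6] length 3
  Position 7 ('d'): repeat (last at 6), move window start to 7
  Position 7 ('d'): window [7,7] length 1
Longest substring with no repeats: "gaec" with length 4

4


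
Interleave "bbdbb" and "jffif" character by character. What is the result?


Interleaving "bbdbb" and "jffif":
  Position 0: 'b' from first, 'j' from second => "bj"
  Position 1: 'b' from first, 'f' from second => "bf"
  Position 2: 'd' from first, 'f' from second => "df"
  Position 3: 'b' from first, 'i' from second => "bi"
  Position 4: 'b' from first, 'f' from second => "bf"
Result: bjbfdfbibf

bjbfdfbibf


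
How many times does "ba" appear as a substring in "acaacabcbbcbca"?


Searching for "ba" in "acaacabcbbcbca"
Scanning each position:
  Position 0: "ac" => no
  Position 1: "ca" => no
  Position 2: "aa" => no
  Position 3: "ac" => no
  Position 4: "ca" => no
  Position 5: "ab" => no
  Position 6: "bc" => no
  Position 7: "cb" => no
  Position 8: "bb" => no
  Position 9: "bc" => no
  Position 10: "cb" => no
  Position 11: "bc" => no
  Position 12: "ca" => no
Total occurrences: 0

0


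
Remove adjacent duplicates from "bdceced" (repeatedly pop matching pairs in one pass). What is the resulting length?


Input: bdceced
Stack-based adjacent duplicate removal:
  Read 'b': push. Stack: b
  Read 'd': push. Stack: bd
  Read 'c': push. Stack: bdc
  Read 'e': push. Stack: bdce
  Read 'c': push. Stack: bdcec
  Read 'e': push. Stack: bdcece
  Read 'd': push. Stack: bdceced
Final stack: "bdceced" (length 7)

7


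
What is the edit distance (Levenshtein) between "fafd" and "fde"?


Computing edit distance: "fafd" -> "fde"
DP table:
           f    d    e
      0    1    2    3
  f   1    0    1    2
  a   2    1    1    2
  f   3    2    2    2
  d   4    3    2    3
Edit distance = dp[4][3] = 3

3


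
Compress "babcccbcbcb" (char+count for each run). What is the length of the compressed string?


Input: babcccbcbcb
Runs:
  'b' x 1 => "b1"
  'a' x 1 => "a1"
  'b' x 1 => "b1"
  'c' x 3 => "c3"
  'b' x 1 => "b1"
  'c' x 1 => "c1"
  'b' x 1 => "b1"
  'c' x 1 => "c1"
  'b' x 1 => "b1"
Compressed: "b1a1b1c3b1c1b1c1b1"
Compressed length: 18

18


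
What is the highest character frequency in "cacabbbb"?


Input: cacabbbb
Character counts:
  'a': 2
  'b': 4
  'c': 2
Maximum frequency: 4

4


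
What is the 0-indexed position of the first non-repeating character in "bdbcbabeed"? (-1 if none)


Input: bdbcbabeed
Character frequencies:
  'a': 1
  'b': 4
  'c': 1
  'd': 2
  'e': 2
Scanning left to right for freq == 1:
  Position 0 ('b'): freq=4, skip
  Position 1 ('d'): freq=2, skip
  Position 2 ('b'): freq=4, skip
  Position 3 ('c'): unique! => answer = 3

3


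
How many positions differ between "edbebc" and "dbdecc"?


Comparing "edbebc" and "dbdecc" position by position:
  Position 0: 'e' vs 'd' => DIFFER
  Position 1: 'd' vs 'b' => DIFFER
  Position 2: 'b' vs 'd' => DIFFER
  Position 3: 'e' vs 'e' => same
  Position 4: 'b' vs 'c' => DIFFER
  Position 5: 'c' vs 'c' => same
Positions that differ: 4

4


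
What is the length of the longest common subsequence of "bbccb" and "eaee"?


LCS of "bbccb" and "eaee"
DP table:
           e    a    e    e
      0    0    0    0    0
  b   0    0    0    0    0
  b   0    0    0    0    0
  c   0    0    0    0    0
  c   0    0    0    0    0
  b   0    0    0    0    0
LCS length = dp[5][4] = 0

0


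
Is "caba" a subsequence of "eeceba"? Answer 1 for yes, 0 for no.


Check if "caba" is a subsequence of "eeceba"
Greedy scan:
  Position 0 ('e'): no match needed
  Position 1 ('e'): no match needed
  Position 2 ('c'): matches sub[0] = 'c'
  Position 3 ('e'): no match needed
  Position 4 ('b'): no match needed
  Position 5 ('a'): matches sub[1] = 'a'
Only matched 2/4 characters => not a subsequence

0


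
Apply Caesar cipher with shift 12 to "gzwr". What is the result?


Caesar cipher: shift "gzwr" by 12
  'g' (pos 6) + 12 = pos 18 = 's'
  'z' (pos 25) + 12 = pos 11 = 'l'
  'w' (pos 22) + 12 = pos 8 = 'i'
  'r' (pos 17) + 12 = pos 3 = 'd'
Result: slid

slid


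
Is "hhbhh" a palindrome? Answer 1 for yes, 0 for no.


Input: hhbhh
Reversed: hhbhh
  Compare pos 0 ('h') with pos 4 ('h'): match
  Compare pos 1 ('h') with pos 3 ('h'): match
Result: palindrome

1


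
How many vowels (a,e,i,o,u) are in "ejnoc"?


Input: ejnoc
Checking each character:
  'e' at position 0: vowel (running total: 1)
  'j' at position 1: consonant
  'n' at position 2: consonant
  'o' at position 3: vowel (running total: 2)
  'c' at position 4: consonant
Total vowels: 2

2


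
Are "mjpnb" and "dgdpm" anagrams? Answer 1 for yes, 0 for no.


Strings: "mjpnb", "dgdpm"
Sorted first:  bjmnp
Sorted second: ddgmp
Differ at position 0: 'b' vs 'd' => not anagrams

0


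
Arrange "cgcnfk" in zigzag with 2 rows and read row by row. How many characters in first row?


Zigzag "cgcnfk" into 2 rows:
Placing characters:
  'c' => row 0
  'g' => row 1
  'c' => row 0
  'n' => row 1
  'f' => row 0
  'k' => row 1
Rows:
  Row 0: "ccf"
  Row 1: "gnk"
First row length: 3

3


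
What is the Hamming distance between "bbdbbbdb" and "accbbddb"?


Comparing "bbdbbbdb" and "accbbddb" position by position:
  Position 0: 'b' vs 'a' => differ
  Position 1: 'b' vs 'c' => differ
  Position 2: 'd' vs 'c' => differ
  Position 3: 'b' vs 'b' => same
  Position 4: 'b' vs 'b' => same
  Position 5: 'b' vs 'd' => differ
  Position 6: 'd' vs 'd' => same
  Position 7: 'b' vs 'b' => same
Total differences (Hamming distance): 4

4


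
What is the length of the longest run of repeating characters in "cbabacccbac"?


Input: "cbabacccbac"
Scanning for longest run:
  Position 1 ('b'): new char, reset run to 1
  Position 2 ('a'): new char, reset run to 1
  Position 3 ('b'): new char, reset run to 1
  Position 4 ('a'): new char, reset run to 1
  Position 5 ('c'): new char, reset run to 1
  Position 6 ('c'): continues run of 'c', length=2
  Position 7 ('c'): continues run of 'c', length=3
  Position 8 ('b'): new char, reset run to 1
  Position 9 ('a'): new char, reset run to 1
  Position 10 ('c'): new char, reset run to 1
Longest run: 'c' with length 3

3


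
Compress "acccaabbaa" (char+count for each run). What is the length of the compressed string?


Input: acccaabbaa
Runs:
  'a' x 1 => "a1"
  'c' x 3 => "c3"
  'a' x 2 => "a2"
  'b' x 2 => "b2"
  'a' x 2 => "a2"
Compressed: "a1c3a2b2a2"
Compressed length: 10

10


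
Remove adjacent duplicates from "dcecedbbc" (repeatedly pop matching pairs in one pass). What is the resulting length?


Input: dcecedbbc
Stack-based adjacent duplicate removal:
  Read 'd': push. Stack: d
  Read 'c': push. Stack: dc
  Read 'e': push. Stack: dce
  Read 'c': push. Stack: dcec
  Read 'e': push. Stack: dcece
  Read 'd': push. Stack: dceced
  Read 'b': push. Stack: dcecedb
  Read 'b': matches stack top 'b' => pop. Stack: dceced
  Read 'c': push. Stack: dcecedc
Final stack: "dcecedc" (length 7)

7


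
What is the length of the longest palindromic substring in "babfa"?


Input: "babfa"
Checking substrings for palindromes:
  [0:3] "bab" (len 3) => palindrome
Longest palindromic substring: "bab" with length 3

3


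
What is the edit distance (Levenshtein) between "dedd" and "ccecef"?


Computing edit distance: "dedd" -> "ccecef"
DP table:
           c    c    e    c    e    f
      0    1    2    3    4    5    6
  d   1    1    2    3    4    5    6
  e   2    2    2    2    3    4    5
  d   3    3    3    3    3    4    5
  d   4    4    4    4    4    4    5
Edit distance = dp[4][6] = 5

5


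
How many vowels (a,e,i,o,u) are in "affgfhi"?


Input: affgfhi
Checking each character:
  'a' at position 0: vowel (running total: 1)
  'f' at position 1: consonant
  'f' at position 2: consonant
  'g' at position 3: consonant
  'f' at position 4: consonant
  'h' at position 5: consonant
  'i' at position 6: vowel (running total: 2)
Total vowels: 2

2


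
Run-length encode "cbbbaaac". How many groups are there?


Input: cbbbaaac
Scanning for consecutive runs:
  Group 1: 'c' x 1 (positions 0-0)
  Group 2: 'b' x 3 (positions 1-3)
  Group 3: 'a' x 3 (positions 4-6)
  Group 4: 'c' x 1 (positions 7-7)
Total groups: 4

4


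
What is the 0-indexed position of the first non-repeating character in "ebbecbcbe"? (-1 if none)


Input: ebbecbcbe
Character frequencies:
  'b': 4
  'c': 2
  'e': 3
Scanning left to right for freq == 1:
  Position 0 ('e'): freq=3, skip
  Position 1 ('b'): freq=4, skip
  Position 2 ('b'): freq=4, skip
  Position 3 ('e'): freq=3, skip
  Position 4 ('c'): freq=2, skip
  Position 5 ('b'): freq=4, skip
  Position 6 ('c'): freq=2, skip
  Position 7 ('b'): freq=4, skip
  Position 8 ('e'): freq=3, skip
  No unique character found => answer = -1

-1


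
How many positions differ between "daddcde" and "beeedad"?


Comparing "daddcde" and "beeedad" position by position:
  Position 0: 'd' vs 'b' => DIFFER
  Position 1: 'a' vs 'e' => DIFFER
  Position 2: 'd' vs 'e' => DIFFER
  Position 3: 'd' vs 'e' => DIFFER
  Position 4: 'c' vs 'd' => DIFFER
  Position 5: 'd' vs 'a' => DIFFER
  Position 6: 'e' vs 'd' => DIFFER
Positions that differ: 7

7


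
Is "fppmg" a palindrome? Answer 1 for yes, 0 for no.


Input: fppmg
Reversed: gmppf
  Compare pos 0 ('f') with pos 4 ('g'): MISMATCH
  Compare pos 1 ('p') with pos 3 ('m'): MISMATCH
Result: not a palindrome

0


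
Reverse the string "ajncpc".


Input: ajncpc
Reading characters right to left:
  Position 5: 'c'
  Position 4: 'p'
  Position 3: 'c'
  Position 2: 'n'
  Position 1: 'j'
  Position 0: 'a'
Reversed: cpcnja

cpcnja


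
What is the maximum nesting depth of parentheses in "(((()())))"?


Input: "(((()())))"
Tracking depth:
  Position 0 '(': depth becomes 1
  Position 1 '(': depth becomes 2
  Position 2 '(': depth becomes 3
  Position 3 '(': depth becomes 4
  Position 4 ')': depth becomes 3
  Position 5 '(': depth becomes 4
  Position 6 ')': depth becomes 3
  Position 7 ')': depth becomes 2
  Position 8 ')': depth becomes 1
  Position 9 ')': depth becomes 0
Maximum depth reached: 4

4


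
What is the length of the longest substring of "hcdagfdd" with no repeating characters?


Input: "hcdagfdd"
Sliding window (track last position of each char):
  Position 0 ('h'): window [0,0] length 1 -- new best
  Position 1 ('c'): window [0,1] length 2 -- new best
  Position 2 ('d'): window [0,2] length 3 -- new best
  Position 3 ('a'): window [0,3] length 4 -- new best
  Position 4 ('g'): window [0,4] length 5 -- new best
  Position 5 ('f'): window [0,5] length 6 -- new best
  Position 6 ('d'): repeat (last at 2), move window start to 3
  Position 6 ('d'): window [3,6] length 4
  Position 7 ('d'): repeat (last at 6), move window start to 7
  Position 7 ('d'): window [7,7] length 1
Longest substring with no repeats: "hcdagf" with length 6

6


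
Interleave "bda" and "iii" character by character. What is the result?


Interleaving "bda" and "iii":
  Position 0: 'b' from first, 'i' from second => "bi"
  Position 1: 'd' from first, 'i' from second => "di"
  Position 2: 'a' from first, 'i' from second => "ai"
Result: bidiai

bidiai
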